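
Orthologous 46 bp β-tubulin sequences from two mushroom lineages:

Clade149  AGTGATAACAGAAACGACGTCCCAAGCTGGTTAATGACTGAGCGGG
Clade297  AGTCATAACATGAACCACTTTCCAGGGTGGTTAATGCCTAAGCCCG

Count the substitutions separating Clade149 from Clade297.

12

Differing sites — 4:G/C; 11:G/T; 12:A/G; 16:G/C; 19:G/T; 21:C/T; 25:A/G; 27:C/G; 37:A/C; 40:G/A; 44:G/C; 45:G/C.
That gives 12 mismatches out of 46 aligned sites, so the Hamming distance is 12.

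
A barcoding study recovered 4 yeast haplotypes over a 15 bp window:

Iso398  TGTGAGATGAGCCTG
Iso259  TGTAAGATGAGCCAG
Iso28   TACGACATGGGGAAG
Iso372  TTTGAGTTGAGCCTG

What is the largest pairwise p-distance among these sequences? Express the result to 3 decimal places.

Pairwise Hamming distances:
  Iso398 vs Iso259: 2
  Iso398 vs Iso28: 7
  Iso398 vs Iso372: 2
  Iso259 vs Iso28: 7
  Iso259 vs Iso372: 4
  Iso28 vs Iso372: 8
The largest is 8 mismatches, between Iso28 and Iso372; p = 8/15 = 0.533.

0.533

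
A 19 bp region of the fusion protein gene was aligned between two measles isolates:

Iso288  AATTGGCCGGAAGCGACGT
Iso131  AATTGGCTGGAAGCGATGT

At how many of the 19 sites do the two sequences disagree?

2

The sequences differ at positions 8 (C/T), 17 (C/T).
That gives 2 mismatches out of 19 aligned sites, so the Hamming distance is 2.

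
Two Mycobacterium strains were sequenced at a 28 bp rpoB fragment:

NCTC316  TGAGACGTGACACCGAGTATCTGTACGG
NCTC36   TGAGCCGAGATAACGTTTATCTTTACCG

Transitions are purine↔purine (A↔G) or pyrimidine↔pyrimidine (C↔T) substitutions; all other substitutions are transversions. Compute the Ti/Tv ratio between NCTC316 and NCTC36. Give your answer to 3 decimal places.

The sequences differ at positions 5 (A/C, transversion), 8 (T/A, transversion), 11 (C/T, transition), 13 (C/A, transversion), 16 (A/T, transversion), 17 (G/T, transversion), 23 (G/T, transversion), 27 (G/C, transversion).
Of the 8 differences, 1 transition and 7 transversions, so Ti/Tv = 1/7 = 0.143.

0.143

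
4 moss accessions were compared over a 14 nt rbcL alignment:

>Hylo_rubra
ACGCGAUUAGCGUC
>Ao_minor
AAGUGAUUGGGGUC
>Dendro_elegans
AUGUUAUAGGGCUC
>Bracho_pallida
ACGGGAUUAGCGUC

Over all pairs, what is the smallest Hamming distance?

1

Pairwise Hamming distances:
  Hylo_rubra vs Ao_minor: 4
  Hylo_rubra vs Dendro_elegans: 7
  Hylo_rubra vs Bracho_pallida: 1
  Ao_minor vs Dendro_elegans: 4
  Ao_minor vs Bracho_pallida: 4
  Dendro_elegans vs Bracho_pallida: 7
The smallest is 1, between Hylo_rubra and Bracho_pallida.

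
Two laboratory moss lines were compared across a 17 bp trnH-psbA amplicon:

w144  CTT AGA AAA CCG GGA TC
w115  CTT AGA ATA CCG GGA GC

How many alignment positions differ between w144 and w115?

2

Differing sites — 8:A/T; 16:T/G.
That gives 2 mismatches out of 17 aligned sites, so the Hamming distance is 2.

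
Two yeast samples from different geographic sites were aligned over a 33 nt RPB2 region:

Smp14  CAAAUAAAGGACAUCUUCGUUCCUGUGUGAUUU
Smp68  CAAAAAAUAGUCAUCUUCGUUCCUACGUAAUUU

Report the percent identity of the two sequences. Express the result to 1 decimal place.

78.8%

The sequences differ at positions 5 (U/A), 8 (A/U), 9 (G/A), 11 (A/U), 25 (G/A), 26 (U/C), 29 (G/A).
26 of the 33 sites match, so the percent identity is 26/33 × 100 = 78.8%.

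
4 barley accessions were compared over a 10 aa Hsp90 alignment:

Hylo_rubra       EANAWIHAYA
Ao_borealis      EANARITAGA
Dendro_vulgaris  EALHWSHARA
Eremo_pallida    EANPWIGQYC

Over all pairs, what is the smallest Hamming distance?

Pairwise Hamming distances:
  Hylo_rubra vs Ao_borealis: 3
  Hylo_rubra vs Dendro_vulgaris: 4
  Hylo_rubra vs Eremo_pallida: 4
  Ao_borealis vs Dendro_vulgaris: 6
  Ao_borealis vs Eremo_pallida: 6
  Dendro_vulgaris vs Eremo_pallida: 7
The smallest is 3, between Hylo_rubra and Ao_borealis.

3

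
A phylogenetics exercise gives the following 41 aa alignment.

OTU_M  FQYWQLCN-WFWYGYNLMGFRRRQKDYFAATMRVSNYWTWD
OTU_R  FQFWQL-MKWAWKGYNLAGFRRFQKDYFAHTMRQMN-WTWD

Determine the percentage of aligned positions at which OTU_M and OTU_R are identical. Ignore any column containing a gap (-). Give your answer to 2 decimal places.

76.32%

Excluding the 3 gap columns leaves 38 comparable sites.
Mismatches occur at site 3 (Y↔F), site 8 (N↔M), site 11 (F↔A), site 13 (Y↔K), site 18 (M↔A), site 23 (R↔F), site 30 (A↔H), site 34 (V↔Q), site 35 (S↔M).
29 of the 38 comparable sites match, so the percent identity is 29/38 × 100 = 76.32%.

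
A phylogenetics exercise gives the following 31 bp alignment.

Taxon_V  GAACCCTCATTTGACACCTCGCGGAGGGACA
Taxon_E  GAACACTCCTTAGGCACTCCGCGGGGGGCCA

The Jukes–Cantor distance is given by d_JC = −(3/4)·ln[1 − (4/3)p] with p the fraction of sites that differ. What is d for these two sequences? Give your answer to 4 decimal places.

The sequences differ at positions 5 (C/A), 9 (A/C), 12 (T/A), 14 (A/G), 18 (C/T), 19 (T/C), 25 (A/G), 29 (A/C).
p = 8/31 = 0.258065.
d = −0.75 · ln(1 − (4/3)·0.258065) = −0.75 · ln(0.655913) = −0.75 · (-0.421727) = 0.3163.

0.3163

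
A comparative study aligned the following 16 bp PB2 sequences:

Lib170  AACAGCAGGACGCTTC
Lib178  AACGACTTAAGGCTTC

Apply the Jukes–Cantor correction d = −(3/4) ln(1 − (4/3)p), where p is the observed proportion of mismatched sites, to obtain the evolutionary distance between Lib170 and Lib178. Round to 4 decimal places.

Mismatches occur at site 4 (A↔G), site 5 (G↔A), site 7 (A↔T), site 8 (G↔T), site 9 (G↔A), site 11 (C↔G).
p = 6/16 = 0.375000.
d = −0.75 · ln(1 − (4/3)·0.375000) = −0.75 · ln(0.500000) = −0.75 · (-0.693147) = 0.5199.

0.5199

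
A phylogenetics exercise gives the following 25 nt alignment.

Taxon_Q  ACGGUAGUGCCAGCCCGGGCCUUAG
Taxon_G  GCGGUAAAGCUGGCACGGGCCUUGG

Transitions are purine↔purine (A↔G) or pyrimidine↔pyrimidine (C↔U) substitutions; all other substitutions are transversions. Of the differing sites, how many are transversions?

2

Mismatches occur at site 1 (A→G, transition), site 7 (G→A, transition), site 8 (U→A, transversion), site 11 (C→U, transition), site 12 (A→G, transition), site 15 (C→A, transversion), site 24 (A→G, transition).
Of the 7 differences, 5 transitions and 2 transversions, so the answer is 2.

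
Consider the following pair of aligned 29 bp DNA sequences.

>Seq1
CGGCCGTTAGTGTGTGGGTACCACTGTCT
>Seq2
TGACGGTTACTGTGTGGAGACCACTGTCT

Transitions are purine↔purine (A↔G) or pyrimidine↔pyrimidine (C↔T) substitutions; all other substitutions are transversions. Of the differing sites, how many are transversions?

3

Mismatches occur at site 1 (C↔T, transition), site 3 (G↔A, transition), site 5 (C↔G, transversion), site 10 (G↔C, transversion), site 18 (G↔A, transition), site 19 (T↔G, transversion).
Of the 6 differences, 3 transitions and 3 transversions, so the answer is 3.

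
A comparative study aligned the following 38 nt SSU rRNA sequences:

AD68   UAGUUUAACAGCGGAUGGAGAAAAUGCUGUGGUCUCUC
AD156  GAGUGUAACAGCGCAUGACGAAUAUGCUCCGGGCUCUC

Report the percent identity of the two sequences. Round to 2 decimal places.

Mismatches occur at site 1 (U→G), site 5 (U→G), site 14 (G→C), site 18 (G→A), site 19 (A→C), site 23 (A→U), site 29 (G→C), site 30 (U→C), site 33 (U→G).
29 of the 38 sites match, so the percent identity is 29/38 × 100 = 76.32%.

76.32%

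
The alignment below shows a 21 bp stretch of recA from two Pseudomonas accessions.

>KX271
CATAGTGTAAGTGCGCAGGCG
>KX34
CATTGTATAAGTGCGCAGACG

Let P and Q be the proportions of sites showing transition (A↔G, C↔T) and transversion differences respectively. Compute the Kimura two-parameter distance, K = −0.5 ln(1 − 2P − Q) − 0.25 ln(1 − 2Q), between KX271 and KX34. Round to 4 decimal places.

Mismatches occur at site 4 (A→T, transversion), site 7 (G→A, transition), site 19 (G→A, transition).
Of the 3 differences, 2 transitions and 1 transversion over 21 sites: P = 2/21 = 0.095238, Q = 1/21 = 0.047619.
d = −0.5·ln(0.761905) − 0.25·ln(0.904762) = −0.5·(-0.271933) − 0.25·(-0.100083) = 0.1610.

0.1610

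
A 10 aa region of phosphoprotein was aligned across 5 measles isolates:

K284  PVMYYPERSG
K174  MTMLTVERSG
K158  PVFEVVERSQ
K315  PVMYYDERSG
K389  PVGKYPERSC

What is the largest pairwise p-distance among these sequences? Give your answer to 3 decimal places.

0.700

Pairwise Hamming distances:
  K284 vs K174: 5
  K284 vs K158: 5
  K284 vs K315: 1
  K284 vs K389: 3
  K174 vs K158: 6
  K174 vs K315: 5
  K174 vs K389: 7
  K158 vs K315: 5
  K158 vs K389: 5
  K315 vs K389: 4
The largest is 7 mismatches, between K174 and K389; p = 7/10 = 0.700.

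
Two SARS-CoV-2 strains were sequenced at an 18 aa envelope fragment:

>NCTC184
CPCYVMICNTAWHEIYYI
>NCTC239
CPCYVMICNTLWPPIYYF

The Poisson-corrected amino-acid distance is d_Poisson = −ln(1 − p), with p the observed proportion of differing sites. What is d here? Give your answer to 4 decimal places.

0.2513

The sequences differ at positions 11 (A/L), 13 (H/P), 14 (E/P), 18 (I/F).
p = 4/18 = 0.222222.
d = −ln(1 − 0.222222) = −ln(0.777778) = 0.2513.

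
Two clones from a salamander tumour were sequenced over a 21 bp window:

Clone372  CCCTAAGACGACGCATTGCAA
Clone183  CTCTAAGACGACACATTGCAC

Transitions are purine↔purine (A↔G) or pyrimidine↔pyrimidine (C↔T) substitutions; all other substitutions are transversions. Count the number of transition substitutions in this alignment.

2

The sequences differ at positions 2 (C/T, transition), 13 (G/A, transition), 21 (A/C, transversion).
Of the 3 differences, 2 transitions and 1 transversion, so the answer is 2.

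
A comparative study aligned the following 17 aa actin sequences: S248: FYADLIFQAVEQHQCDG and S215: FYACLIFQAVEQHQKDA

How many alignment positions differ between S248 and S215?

3

The sequences differ at positions 4 (D/C), 15 (C/K), 17 (G/A).
That gives 3 mismatches out of 17 aligned sites, so the Hamming distance is 3.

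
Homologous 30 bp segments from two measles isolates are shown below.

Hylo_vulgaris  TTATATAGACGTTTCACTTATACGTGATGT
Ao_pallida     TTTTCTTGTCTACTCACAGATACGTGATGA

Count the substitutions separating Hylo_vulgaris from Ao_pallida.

10

The sequences differ at positions 3 (A/T), 5 (A/C), 7 (A/T), 9 (A/T), 11 (G/T), 12 (T/A), 13 (T/C), 18 (T/A), 19 (T/G), 30 (T/A).
That gives 10 mismatches out of 30 aligned sites, so the Hamming distance is 10.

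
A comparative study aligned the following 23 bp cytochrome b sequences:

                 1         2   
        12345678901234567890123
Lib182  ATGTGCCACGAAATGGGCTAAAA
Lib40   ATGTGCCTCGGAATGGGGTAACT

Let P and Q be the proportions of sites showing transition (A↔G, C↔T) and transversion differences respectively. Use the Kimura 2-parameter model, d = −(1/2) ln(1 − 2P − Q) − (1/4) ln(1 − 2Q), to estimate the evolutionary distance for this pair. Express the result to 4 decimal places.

0.2580

Mismatches occur at site 8 (A/T, transversion), site 11 (A/G, transition), site 18 (C/G, transversion), site 22 (A/C, transversion), site 23 (A/T, transversion).
Of the 5 differences, 1 transition and 4 transversions over 23 sites: P = 1/23 = 0.043478, Q = 4/23 = 0.173913.
d = −0.5·ln(0.739131) − 0.25·ln(0.652174) = −0.5·(-0.302280) − 0.25·(-0.427444) = 0.2580.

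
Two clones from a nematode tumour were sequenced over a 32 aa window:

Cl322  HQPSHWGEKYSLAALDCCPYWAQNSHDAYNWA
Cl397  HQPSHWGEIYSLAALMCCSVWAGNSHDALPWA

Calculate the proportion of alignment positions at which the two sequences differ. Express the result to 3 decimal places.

The sequences differ at positions 9 (K/I), 16 (D/M), 19 (P/S), 20 (Y/V), 23 (Q/G), 29 (Y/L), 30 (N/P).
There are 7 differences over 32 sites, so p = 7/32 = 0.219.

0.219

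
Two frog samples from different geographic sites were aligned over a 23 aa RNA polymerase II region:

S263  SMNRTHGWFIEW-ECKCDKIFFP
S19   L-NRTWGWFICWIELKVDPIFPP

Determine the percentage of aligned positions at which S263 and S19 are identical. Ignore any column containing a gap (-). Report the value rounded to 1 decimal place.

66.7%

Excluding the 2 gap columns leaves 21 comparable sites.
Differing sites — 1:S/L; 6:H/W; 11:E/C; 15:C/L; 17:C/V; 19:K/P; 22:F/P.
14 of the 21 comparable sites match, so the percent identity is 14/21 × 100 = 66.7%.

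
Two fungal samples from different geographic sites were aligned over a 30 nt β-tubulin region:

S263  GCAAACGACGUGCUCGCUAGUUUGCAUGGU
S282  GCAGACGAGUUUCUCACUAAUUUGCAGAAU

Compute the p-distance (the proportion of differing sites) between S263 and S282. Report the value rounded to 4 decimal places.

0.3000

Differing sites — 4:A/G; 9:C/G; 10:G/U; 12:G/U; 16:G/A; 20:G/A; 27:U/G; 28:G/A; 29:G/A.
There are 9 differences over 30 sites, so p = 9/30 = 0.3000.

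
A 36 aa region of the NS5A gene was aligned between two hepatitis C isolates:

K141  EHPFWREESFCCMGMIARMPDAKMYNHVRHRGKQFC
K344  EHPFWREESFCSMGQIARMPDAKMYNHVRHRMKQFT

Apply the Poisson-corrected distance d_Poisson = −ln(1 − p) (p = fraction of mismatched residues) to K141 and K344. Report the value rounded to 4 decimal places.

Differing sites — 12:C/S; 15:M/Q; 32:G/M; 36:C/T.
p = 4/36 = 0.111111.
d = −ln(1 − 0.111111) = −ln(0.888889) = 0.1178.

0.1178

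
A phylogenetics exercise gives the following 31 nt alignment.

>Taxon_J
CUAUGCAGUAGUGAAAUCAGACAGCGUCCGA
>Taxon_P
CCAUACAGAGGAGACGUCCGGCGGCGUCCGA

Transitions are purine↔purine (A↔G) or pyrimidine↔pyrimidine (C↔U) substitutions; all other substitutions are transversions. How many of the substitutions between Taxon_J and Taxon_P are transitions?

The sequences differ at positions 2 (U/C, transition), 5 (G/A, transition), 9 (U/A, transversion), 10 (A/G, transition), 12 (U/A, transversion), 15 (A/C, transversion), 16 (A/G, transition), 19 (A/C, transversion), 21 (A/G, transition), 23 (A/G, transition).
Of the 10 differences, 6 transitions and 4 transversions, so the answer is 6.

6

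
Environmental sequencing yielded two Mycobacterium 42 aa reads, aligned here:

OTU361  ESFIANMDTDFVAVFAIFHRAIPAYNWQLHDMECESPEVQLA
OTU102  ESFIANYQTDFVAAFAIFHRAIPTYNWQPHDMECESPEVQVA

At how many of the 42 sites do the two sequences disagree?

The sequences differ at positions 7 (M/Y), 8 (D/Q), 14 (V/A), 24 (A/T), 29 (L/P), 41 (L/V).
That gives 6 mismatches out of 42 aligned sites, so the Hamming distance is 6.

6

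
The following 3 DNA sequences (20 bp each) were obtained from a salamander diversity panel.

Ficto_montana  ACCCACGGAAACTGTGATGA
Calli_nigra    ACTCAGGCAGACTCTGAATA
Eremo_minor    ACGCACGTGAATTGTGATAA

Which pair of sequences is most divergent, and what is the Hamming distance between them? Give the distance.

9

Pairwise Hamming distances:
  Ficto_montana vs Calli_nigra: 7
  Ficto_montana vs Eremo_minor: 5
  Calli_nigra vs Eremo_minor: 9
The largest is 9, between Calli_nigra and Eremo_minor.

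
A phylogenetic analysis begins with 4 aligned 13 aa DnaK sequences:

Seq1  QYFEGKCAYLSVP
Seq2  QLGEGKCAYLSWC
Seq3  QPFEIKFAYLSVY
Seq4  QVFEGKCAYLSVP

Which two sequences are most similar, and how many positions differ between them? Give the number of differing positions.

Pairwise Hamming distances:
  Seq1 vs Seq2: 4
  Seq1 vs Seq3: 4
  Seq1 vs Seq4: 1
  Seq2 vs Seq3: 6
  Seq2 vs Seq4: 4
  Seq3 vs Seq4: 4
The smallest is 1, between Seq1 and Seq4.

1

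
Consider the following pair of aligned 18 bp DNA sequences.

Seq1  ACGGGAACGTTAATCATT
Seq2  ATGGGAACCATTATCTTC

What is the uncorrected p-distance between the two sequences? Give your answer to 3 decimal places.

0.333

Mismatches occur at site 2 (C/T), site 9 (G/C), site 10 (T/A), site 12 (A/T), site 16 (A/T), site 18 (T/C).
There are 6 differences over 18 sites, so p = 6/18 = 0.333.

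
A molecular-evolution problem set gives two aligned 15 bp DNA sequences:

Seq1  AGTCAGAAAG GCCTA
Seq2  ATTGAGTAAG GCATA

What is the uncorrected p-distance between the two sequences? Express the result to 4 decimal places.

0.2667

Mismatches occur at site 2 (G→T), site 4 (C→G), site 7 (A→T), site 13 (C→A).
There are 4 differences over 15 sites, so p = 4/15 = 0.2667.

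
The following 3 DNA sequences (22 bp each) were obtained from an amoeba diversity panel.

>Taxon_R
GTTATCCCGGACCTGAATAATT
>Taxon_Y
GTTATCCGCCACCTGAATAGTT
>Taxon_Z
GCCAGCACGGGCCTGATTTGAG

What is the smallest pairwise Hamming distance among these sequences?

Pairwise Hamming distances:
  Taxon_R vs Taxon_Y: 4
  Taxon_R vs Taxon_Z: 10
  Taxon_Y vs Taxon_Z: 12
The smallest is 4, between Taxon_R and Taxon_Y.

4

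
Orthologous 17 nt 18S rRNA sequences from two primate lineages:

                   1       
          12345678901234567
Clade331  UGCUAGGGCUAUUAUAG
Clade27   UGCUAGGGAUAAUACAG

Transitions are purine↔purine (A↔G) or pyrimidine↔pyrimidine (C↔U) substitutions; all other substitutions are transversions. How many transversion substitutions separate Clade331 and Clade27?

Mismatches occur at site 9 (C↔A, transversion), site 12 (U↔A, transversion), site 15 (U↔C, transition).
Of the 3 differences, 1 transition and 2 transversions, so the answer is 2.

2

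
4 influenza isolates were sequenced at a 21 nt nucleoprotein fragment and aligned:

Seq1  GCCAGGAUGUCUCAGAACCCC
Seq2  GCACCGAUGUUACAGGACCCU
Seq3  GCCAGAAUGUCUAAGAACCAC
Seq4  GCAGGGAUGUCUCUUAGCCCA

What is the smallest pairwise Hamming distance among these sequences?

Pairwise Hamming distances:
  Seq1 vs Seq2: 7
  Seq1 vs Seq3: 3
  Seq1 vs Seq4: 6
  Seq2 vs Seq3: 10
  Seq2 vs Seq4: 9
  Seq3 vs Seq4: 9
The smallest is 3, between Seq1 and Seq3.

3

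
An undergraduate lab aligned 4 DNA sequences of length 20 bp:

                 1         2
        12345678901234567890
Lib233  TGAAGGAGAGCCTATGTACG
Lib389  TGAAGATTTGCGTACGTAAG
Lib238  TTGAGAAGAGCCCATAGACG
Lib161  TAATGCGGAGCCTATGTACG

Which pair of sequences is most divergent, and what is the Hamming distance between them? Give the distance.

11

Pairwise Hamming distances:
  Lib233 vs Lib389: 7
  Lib233 vs Lib238: 6
  Lib233 vs Lib161: 4
  Lib389 vs Lib238: 11
  Lib389 vs Lib161: 9
  Lib238 vs Lib161: 8
The largest is 11, between Lib389 and Lib238.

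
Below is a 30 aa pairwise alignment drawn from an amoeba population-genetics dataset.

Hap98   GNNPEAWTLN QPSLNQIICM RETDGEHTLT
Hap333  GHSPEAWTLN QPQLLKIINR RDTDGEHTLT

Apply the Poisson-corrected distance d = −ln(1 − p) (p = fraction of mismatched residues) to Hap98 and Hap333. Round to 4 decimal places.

0.3102

The sequences differ at positions 2 (N/H), 3 (N/S), 13 (S/Q), 15 (N/L), 16 (Q/K), 19 (C/N), 20 (M/R), 22 (E/D).
p = 8/30 = 0.266667.
d = −ln(1 − 0.266667) = −ln(0.733333) = 0.3102.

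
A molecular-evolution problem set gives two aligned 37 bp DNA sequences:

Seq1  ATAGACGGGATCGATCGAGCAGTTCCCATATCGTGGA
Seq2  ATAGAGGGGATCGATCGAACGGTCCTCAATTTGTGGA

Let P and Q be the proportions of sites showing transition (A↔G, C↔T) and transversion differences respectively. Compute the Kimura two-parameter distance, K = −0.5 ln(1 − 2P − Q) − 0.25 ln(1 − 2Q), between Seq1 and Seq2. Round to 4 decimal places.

Differing sites — 6:C/G (Tv); 19:G/A (Ti); 21:A/G (Ti); 24:T/C (Ti); 26:C/T (Ti); 29:T/A (Tv); 30:A/T (Tv); 32:C/T (Ti).
Of the 8 differences, 5 transitions and 3 transversions over 37 sites: P = 5/37 = 0.135135, Q = 3/37 = 0.081081.
d = −0.5·ln(0.648649) − 0.25·ln(0.837838) = −0.5·(-0.432864) − 0.25·(-0.176931) = 0.2607.

0.2607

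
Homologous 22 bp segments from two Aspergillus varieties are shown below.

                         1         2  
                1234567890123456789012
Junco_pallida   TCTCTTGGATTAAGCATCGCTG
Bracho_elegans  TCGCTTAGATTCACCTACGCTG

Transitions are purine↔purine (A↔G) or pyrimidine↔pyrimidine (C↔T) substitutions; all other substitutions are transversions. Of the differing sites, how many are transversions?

Differing sites — 3:T/G (Tv); 7:G/A (Ti); 12:A/C (Tv); 14:G/C (Tv); 16:A/T (Tv); 17:T/A (Tv).
Of the 6 differences, 1 transition and 5 transversions, so the answer is 5.

5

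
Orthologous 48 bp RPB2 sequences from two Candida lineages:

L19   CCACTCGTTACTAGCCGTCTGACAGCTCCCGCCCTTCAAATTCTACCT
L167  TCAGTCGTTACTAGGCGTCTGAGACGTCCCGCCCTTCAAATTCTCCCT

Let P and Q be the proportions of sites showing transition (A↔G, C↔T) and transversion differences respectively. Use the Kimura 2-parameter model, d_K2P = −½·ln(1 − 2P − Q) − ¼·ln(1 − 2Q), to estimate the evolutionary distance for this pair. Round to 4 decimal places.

0.1631

The sequences differ at positions 1 (C/T, transition), 4 (C/G, transversion), 15 (C/G, transversion), 23 (C/G, transversion), 25 (G/C, transversion), 26 (C/G, transversion), 45 (A/C, transversion).
Of the 7 differences, 1 transition and 6 transversions over 48 sites: P = 1/48 = 0.020833, Q = 6/48 = 0.125000.
d = −0.5·ln(0.833334) − 0.25·ln(0.750000) = −0.5·(-0.182321) − 0.25·(-0.287682) = 0.1631.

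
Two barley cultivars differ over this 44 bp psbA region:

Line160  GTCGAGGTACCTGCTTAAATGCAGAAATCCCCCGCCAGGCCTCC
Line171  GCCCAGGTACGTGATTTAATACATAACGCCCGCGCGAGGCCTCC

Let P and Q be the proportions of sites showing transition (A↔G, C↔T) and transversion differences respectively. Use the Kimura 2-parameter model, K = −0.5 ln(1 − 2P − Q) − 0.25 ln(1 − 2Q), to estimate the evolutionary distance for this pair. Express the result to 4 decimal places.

0.3066

Differing sites — 2:T/C (Ti); 4:G/C (Tv); 11:C/G (Tv); 14:C/A (Tv); 17:A/T (Tv); 21:G/A (Ti); 24:G/T (Tv); 27:A/C (Tv); 28:T/G (Tv); 32:C/G (Tv); 36:C/G (Tv).
Of the 11 differences, 2 transitions and 9 transversions over 44 sites: P = 2/44 = 0.045455, Q = 9/44 = 0.204545.
d = −0.5·ln(0.704545) − 0.25·ln(0.590910) = −0.5·(-0.350203) − 0.25·(-0.526092) = 0.3066.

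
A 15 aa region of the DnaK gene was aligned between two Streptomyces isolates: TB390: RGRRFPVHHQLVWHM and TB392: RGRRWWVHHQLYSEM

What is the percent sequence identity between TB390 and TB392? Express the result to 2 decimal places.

66.67%

Differing sites — 5:F/W; 6:P/W; 12:V/Y; 13:W/S; 14:H/E.
10 of the 15 sites match, so the percent identity is 10/15 × 100 = 66.67%.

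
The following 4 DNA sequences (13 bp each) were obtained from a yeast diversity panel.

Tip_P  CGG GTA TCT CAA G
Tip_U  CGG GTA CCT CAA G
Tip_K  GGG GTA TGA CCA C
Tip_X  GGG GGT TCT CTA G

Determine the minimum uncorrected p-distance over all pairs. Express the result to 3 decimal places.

0.077

Pairwise Hamming distances:
  Tip_P vs Tip_U: 1
  Tip_P vs Tip_K: 5
  Tip_P vs Tip_X: 4
  Tip_U vs Tip_K: 6
  Tip_U vs Tip_X: 5
  Tip_K vs Tip_X: 6
The smallest is 1 mismatch, between Tip_P and Tip_U; p = 1/13 = 0.077.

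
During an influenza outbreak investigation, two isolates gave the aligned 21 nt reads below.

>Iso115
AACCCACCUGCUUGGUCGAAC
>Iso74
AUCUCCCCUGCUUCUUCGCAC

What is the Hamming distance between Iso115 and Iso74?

6

Mismatches occur at site 2 (A/U), site 4 (C/U), site 6 (A/C), site 14 (G/C), site 15 (G/U), site 19 (A/C).
That gives 6 mismatches out of 21 aligned sites, so the Hamming distance is 6.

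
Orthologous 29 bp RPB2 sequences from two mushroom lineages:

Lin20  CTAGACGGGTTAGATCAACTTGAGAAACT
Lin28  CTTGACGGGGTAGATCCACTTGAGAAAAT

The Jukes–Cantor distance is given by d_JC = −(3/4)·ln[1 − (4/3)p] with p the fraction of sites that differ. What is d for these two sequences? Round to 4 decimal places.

Differing sites — 3:A/T; 10:T/G; 17:A/C; 28:C/A.
p = 4/29 = 0.137931.
d = −0.75 · ln(1 − (4/3)·0.137931) = −0.75 · ln(0.816092) = −0.75 · (-0.203228) = 0.1524.

0.1524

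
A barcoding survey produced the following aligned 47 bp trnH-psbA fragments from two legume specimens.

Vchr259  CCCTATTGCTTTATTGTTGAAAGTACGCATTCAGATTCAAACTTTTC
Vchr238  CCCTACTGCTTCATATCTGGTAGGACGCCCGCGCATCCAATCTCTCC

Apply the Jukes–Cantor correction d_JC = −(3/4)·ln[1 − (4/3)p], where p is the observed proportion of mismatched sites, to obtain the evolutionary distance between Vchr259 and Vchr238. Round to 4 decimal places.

0.4937

The sequences differ at positions 6 (T/C), 12 (T/C), 15 (T/A), 16 (G/T), 17 (T/C), 20 (A/G), 21 (A/T), 24 (T/G), 29 (A/C), 30 (T/C), 31 (T/G), 33 (A/G), 34 (G/C), 37 (T/C), 41 (A/T), 44 (T/C), 46 (T/C).
p = 17/47 = 0.361702.
d = −0.75 · ln(1 − (4/3)·0.361702) = −0.75 · ln(0.517731) = −0.75 · (-0.658299) = 0.4937.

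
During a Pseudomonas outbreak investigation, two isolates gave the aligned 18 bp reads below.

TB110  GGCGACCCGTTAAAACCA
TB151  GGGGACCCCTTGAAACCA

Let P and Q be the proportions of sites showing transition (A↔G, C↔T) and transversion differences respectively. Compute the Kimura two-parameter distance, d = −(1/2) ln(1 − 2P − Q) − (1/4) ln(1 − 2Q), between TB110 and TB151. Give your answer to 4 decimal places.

0.1885

The sequences differ at positions 3 (C/G, transversion), 9 (G/C, transversion), 12 (A/G, transition).
Of the 3 differences, 1 transition and 2 transversions over 18 sites: P = 1/18 = 0.055556, Q = 2/18 = 0.111111.
d = −0.5·ln(0.777777) − 0.25·ln(0.777778) = −0.5·(-0.251315) − 0.25·(-0.251314) = 0.1885.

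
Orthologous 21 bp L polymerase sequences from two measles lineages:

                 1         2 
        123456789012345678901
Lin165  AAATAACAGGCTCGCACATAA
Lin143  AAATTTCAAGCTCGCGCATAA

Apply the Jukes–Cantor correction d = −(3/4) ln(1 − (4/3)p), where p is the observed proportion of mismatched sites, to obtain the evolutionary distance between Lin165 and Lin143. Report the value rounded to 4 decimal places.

Mismatches occur at site 5 (A→T), site 6 (A→T), site 9 (G→A), site 16 (A→G).
p = 4/21 = 0.190476.
d = −0.75 · ln(1 − (4/3)·0.190476) = −0.75 · ln(0.746032) = −0.75 · (-0.292987) = 0.2197.

0.2197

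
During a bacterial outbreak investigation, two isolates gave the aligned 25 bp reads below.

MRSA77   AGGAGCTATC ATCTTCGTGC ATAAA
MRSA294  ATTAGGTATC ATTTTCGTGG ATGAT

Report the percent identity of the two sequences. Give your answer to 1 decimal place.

Mismatches occur at site 2 (G/T), site 3 (G/T), site 6 (C/G), site 13 (C/T), site 20 (C/G), site 23 (A/G), site 25 (A/T).
18 of the 25 sites match, so the percent identity is 18/25 × 100 = 72.0%.

72.0%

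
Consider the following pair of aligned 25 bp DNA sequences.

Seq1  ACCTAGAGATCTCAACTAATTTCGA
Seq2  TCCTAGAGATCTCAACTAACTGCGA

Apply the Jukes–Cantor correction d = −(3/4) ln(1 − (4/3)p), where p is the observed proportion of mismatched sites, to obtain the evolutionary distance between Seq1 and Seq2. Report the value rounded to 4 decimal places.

Differing sites — 1:A/T; 20:T/C; 22:T/G.
p = 3/25 = 0.120000.
d = −0.75 · ln(1 − (4/3)·0.120000) = −0.75 · ln(0.840000) = −0.75 · (-0.174353) = 0.1308.

0.1308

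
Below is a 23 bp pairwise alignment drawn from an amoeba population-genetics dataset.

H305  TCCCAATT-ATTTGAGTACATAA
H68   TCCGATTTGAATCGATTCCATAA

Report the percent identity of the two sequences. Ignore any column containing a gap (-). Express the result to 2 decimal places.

Excluding the 1 gap column leaves 22 comparable sites.
The sequences differ at positions 4 (C/G), 6 (A/T), 11 (T/A), 13 (T/C), 16 (G/T), 18 (A/C).
16 of the 22 comparable sites match, so the percent identity is 16/22 × 100 = 72.73%.

72.73%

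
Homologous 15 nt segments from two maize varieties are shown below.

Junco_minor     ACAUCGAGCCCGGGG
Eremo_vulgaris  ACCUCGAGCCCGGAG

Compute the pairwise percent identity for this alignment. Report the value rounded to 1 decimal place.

86.7%

The sequences differ at positions 3 (A/C), 14 (G/A).
13 of the 15 sites match, so the percent identity is 13/15 × 100 = 86.7%.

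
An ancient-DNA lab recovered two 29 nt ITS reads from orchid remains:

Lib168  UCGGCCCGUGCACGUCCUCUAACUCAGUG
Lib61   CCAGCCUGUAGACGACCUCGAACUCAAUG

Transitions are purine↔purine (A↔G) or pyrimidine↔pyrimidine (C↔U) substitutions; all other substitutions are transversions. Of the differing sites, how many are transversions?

3

The sequences differ at positions 1 (U/C, transition), 3 (G/A, transition), 7 (C/U, transition), 10 (G/A, transition), 11 (C/G, transversion), 15 (U/A, transversion), 20 (U/G, transversion), 27 (G/A, transition).
Of the 8 differences, 5 transitions and 3 transversions, so the answer is 3.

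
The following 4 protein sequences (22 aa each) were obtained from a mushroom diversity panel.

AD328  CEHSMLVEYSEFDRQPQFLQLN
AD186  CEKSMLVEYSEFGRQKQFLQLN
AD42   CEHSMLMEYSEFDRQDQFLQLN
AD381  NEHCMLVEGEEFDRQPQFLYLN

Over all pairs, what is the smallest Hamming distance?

2

Pairwise Hamming distances:
  AD328 vs AD186: 3
  AD328 vs AD42: 2
  AD328 vs AD381: 5
  AD186 vs AD42: 4
  AD186 vs AD381: 8
  AD42 vs AD381: 7
The smallest is 2, between AD328 and AD42.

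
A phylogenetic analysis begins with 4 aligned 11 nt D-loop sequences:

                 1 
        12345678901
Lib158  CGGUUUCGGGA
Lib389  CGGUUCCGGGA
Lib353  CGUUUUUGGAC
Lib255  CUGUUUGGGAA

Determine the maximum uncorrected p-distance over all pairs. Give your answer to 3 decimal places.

0.455

Pairwise Hamming distances:
  Lib158 vs Lib389: 1
  Lib158 vs Lib353: 4
  Lib158 vs Lib255: 3
  Lib389 vs Lib353: 5
  Lib389 vs Lib255: 4
  Lib353 vs Lib255: 4
The largest is 5 mismatches, between Lib389 and Lib353; p = 5/11 = 0.455.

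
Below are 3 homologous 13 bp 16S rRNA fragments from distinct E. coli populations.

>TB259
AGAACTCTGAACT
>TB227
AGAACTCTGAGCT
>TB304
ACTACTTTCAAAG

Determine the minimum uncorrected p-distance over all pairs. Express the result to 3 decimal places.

0.077

Pairwise Hamming distances:
  TB259 vs TB227: 1
  TB259 vs TB304: 6
  TB227 vs TB304: 7
The smallest is 1 mismatch, between TB259 and TB227; p = 1/13 = 0.077.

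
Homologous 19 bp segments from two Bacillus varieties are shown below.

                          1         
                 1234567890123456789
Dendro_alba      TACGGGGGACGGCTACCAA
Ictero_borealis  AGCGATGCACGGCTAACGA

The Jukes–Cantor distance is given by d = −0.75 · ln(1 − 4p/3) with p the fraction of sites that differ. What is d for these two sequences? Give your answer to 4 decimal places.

Mismatches occur at site 1 (T→A), site 2 (A→G), site 5 (G→A), site 6 (G→T), site 8 (G→C), site 16 (C→A), site 18 (A→G).
p = 7/19 = 0.368421.
d = −0.75 · ln(1 − (4/3)·0.368421) = −0.75 · ln(0.508772) = −0.75 · (-0.675755) = 0.5068.

0.5068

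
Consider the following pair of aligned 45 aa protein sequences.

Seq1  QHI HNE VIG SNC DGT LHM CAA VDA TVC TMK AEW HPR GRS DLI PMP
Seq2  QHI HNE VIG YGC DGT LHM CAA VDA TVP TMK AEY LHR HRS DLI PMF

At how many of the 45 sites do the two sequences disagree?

Mismatches occur at site 10 (S↔Y), site 11 (N↔G), site 27 (C↔P), site 33 (W↔Y), site 34 (H↔L), site 35 (P↔H), site 37 (G↔H), site 45 (P↔F).
That gives 8 mismatches out of 45 aligned sites, so the Hamming distance is 8.

8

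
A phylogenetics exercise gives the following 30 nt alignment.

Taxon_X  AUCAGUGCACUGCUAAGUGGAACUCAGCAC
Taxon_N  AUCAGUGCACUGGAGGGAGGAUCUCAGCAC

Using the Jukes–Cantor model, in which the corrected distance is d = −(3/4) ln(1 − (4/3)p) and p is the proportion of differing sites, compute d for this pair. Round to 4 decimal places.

0.2326

The sequences differ at positions 13 (C/G), 14 (U/A), 15 (A/G), 16 (A/G), 18 (U/A), 22 (A/U).
p = 6/30 = 0.200000.
d = −0.75 · ln(1 − (4/3)·0.200000) = −0.75 · ln(0.733333) = −0.75 · (-0.310155) = 0.2326.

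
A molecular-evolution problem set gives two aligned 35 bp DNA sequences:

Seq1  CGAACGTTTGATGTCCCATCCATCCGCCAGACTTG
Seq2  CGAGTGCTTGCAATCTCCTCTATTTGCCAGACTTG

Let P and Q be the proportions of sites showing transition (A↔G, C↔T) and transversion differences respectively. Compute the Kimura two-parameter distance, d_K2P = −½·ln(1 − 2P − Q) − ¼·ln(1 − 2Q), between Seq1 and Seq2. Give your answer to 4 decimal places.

Differing sites — 4:A/G (Ti); 5:C/T (Ti); 7:T/C (Ti); 11:A/C (Tv); 12:T/A (Tv); 13:G/A (Ti); 16:C/T (Ti); 18:A/C (Tv); 21:C/T (Ti); 24:C/T (Ti); 25:C/T (Ti).
Of the 11 differences, 8 transitions and 3 transversions over 35 sites: P = 8/35 = 0.228571, Q = 3/35 = 0.085714.
d = −0.5·ln(0.457144) − 0.25·ln(0.828572) = −0.5·(-0.782757) − 0.25·(-0.188052) = 0.4384.

0.4384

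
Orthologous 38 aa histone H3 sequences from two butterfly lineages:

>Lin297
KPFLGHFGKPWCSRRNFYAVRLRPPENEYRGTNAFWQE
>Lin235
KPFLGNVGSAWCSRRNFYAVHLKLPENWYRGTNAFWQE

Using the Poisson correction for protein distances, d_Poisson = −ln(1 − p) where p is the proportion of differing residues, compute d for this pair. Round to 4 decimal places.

0.2364

The sequences differ at positions 6 (H/N), 7 (F/V), 9 (K/S), 10 (P/A), 21 (R/H), 23 (R/K), 24 (P/L), 28 (E/W).
p = 8/38 = 0.210526.
d = −ln(1 − 0.210526) = −ln(0.789474) = 0.2364.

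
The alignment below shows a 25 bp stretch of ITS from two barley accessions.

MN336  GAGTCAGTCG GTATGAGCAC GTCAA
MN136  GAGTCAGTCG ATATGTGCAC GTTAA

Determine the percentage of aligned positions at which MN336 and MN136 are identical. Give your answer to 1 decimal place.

88.0%

Differing sites — 11:G/A; 16:A/T; 23:C/T.
22 of the 25 sites match, so the percent identity is 22/25 × 100 = 88.0%.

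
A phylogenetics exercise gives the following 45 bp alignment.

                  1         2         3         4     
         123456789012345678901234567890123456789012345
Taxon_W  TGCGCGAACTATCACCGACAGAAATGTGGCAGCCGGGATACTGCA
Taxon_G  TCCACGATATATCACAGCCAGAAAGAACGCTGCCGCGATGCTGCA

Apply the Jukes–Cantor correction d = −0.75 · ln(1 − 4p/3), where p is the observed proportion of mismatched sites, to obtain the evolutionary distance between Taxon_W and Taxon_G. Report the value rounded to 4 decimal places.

The sequences differ at positions 2 (G/C), 4 (G/A), 8 (A/T), 9 (C/A), 16 (C/A), 18 (A/C), 25 (T/G), 26 (G/A), 27 (T/A), 28 (G/C), 31 (A/T), 36 (G/C), 40 (A/G).
p = 13/45 = 0.288889.
d = −0.75 · ln(1 − (4/3)·0.288889) = −0.75 · ln(0.614815) = −0.75 · (-0.486434) = 0.3648.

0.3648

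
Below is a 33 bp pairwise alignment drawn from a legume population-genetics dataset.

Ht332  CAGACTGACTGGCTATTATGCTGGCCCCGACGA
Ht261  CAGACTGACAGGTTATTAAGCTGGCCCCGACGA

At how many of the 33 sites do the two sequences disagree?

3

Differing sites — 10:T/A; 13:C/T; 19:T/A.
That gives 3 mismatches out of 33 aligned sites, so the Hamming distance is 3.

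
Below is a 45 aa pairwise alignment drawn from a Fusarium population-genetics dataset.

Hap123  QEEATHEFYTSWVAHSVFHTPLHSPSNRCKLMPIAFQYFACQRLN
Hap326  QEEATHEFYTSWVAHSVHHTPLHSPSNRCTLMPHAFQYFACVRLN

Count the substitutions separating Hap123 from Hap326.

4

The sequences differ at positions 18 (F/H), 30 (K/T), 34 (I/H), 42 (Q/V).
That gives 4 mismatches out of 45 aligned sites, so the Hamming distance is 4.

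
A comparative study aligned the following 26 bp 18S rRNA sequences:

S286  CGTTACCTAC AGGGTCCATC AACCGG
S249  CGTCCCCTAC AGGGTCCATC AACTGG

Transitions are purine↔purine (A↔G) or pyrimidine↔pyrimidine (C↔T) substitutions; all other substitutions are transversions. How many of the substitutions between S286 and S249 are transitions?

Mismatches occur at site 4 (T/C, transition), site 5 (A/C, transversion), site 24 (C/T, transition).
Of the 3 differences, 2 transitions and 1 transversion, so the answer is 2.

2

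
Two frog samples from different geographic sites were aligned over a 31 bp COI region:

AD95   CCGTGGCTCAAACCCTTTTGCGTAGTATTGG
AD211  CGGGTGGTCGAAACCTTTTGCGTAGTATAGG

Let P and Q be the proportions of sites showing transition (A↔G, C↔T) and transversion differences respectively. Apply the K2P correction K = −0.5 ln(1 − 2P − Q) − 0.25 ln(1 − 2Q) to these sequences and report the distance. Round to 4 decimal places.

Differing sites — 2:C/G (Tv); 4:T/G (Tv); 5:G/T (Tv); 7:C/G (Tv); 10:A/G (Ti); 13:C/A (Tv); 29:T/A (Tv).
Of the 7 differences, 1 transition and 6 transversions over 31 sites: P = 1/31 = 0.032258, Q = 6/31 = 0.193548.
d = −0.5·ln(0.741936) − 0.25·ln(0.612904) = −0.5·(-0.298492) − 0.25·(-0.489547) = 0.2716.

0.2716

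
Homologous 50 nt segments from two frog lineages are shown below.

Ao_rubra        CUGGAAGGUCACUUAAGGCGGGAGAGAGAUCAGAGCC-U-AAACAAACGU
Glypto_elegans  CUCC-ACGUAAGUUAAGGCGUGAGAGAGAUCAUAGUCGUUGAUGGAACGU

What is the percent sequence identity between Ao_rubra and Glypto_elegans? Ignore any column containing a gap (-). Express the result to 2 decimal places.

Excluding the 3 gap columns leaves 47 comparable sites.
Differing sites — 3:G/C; 4:G/C; 7:G/C; 10:C/A; 12:C/G; 21:G/U; 33:G/U; 36:C/U; 41:A/G; 43:A/U; 44:C/G; 45:A/G.
35 of the 47 comparable sites match, so the percent identity is 35/47 × 100 = 74.47%.

74.47%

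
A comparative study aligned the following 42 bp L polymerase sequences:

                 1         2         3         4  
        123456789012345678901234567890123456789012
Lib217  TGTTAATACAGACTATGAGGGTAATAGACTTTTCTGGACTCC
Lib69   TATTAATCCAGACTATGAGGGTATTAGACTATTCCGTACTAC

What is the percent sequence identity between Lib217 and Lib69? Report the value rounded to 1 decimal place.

Differing sites — 2:G/A; 8:A/C; 24:A/T; 31:T/A; 35:T/C; 37:G/T; 41:C/A.
35 of the 42 sites match, so the percent identity is 35/42 × 100 = 83.3%.

83.3%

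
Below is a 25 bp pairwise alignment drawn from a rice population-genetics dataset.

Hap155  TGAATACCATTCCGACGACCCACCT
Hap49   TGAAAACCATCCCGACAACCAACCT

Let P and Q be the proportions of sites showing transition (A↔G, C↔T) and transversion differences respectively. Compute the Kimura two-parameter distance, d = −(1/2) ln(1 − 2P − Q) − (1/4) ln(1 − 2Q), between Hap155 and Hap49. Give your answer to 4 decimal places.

0.1808

Mismatches occur at site 5 (T/A, transversion), site 11 (T/C, transition), site 17 (G/A, transition), site 21 (C/A, transversion).
Of the 4 differences, 2 transitions and 2 transversions over 25 sites: P = 2/25 = 0.080000, Q = 2/25 = 0.080000.
d = −0.5·ln(0.760000) − 0.25·ln(0.840000) = −0.5·(-0.274437) − 0.25·(-0.174353) = 0.1808.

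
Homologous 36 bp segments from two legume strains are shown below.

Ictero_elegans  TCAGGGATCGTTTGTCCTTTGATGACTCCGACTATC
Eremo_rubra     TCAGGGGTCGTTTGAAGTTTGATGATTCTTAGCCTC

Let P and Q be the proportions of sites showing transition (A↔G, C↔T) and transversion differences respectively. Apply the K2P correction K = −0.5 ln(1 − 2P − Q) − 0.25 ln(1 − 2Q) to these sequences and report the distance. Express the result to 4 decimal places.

0.3476

Differing sites — 7:A/G (Ti); 15:T/A (Tv); 16:C/A (Tv); 17:C/G (Tv); 26:C/T (Ti); 29:C/T (Ti); 30:G/T (Tv); 32:C/G (Tv); 33:T/C (Ti); 34:A/C (Tv).
Of the 10 differences, 4 transitions and 6 transversions over 36 sites: P = 4/36 = 0.111111, Q = 6/36 = 0.166667.
d = −0.5·ln(0.611111) − 0.25·ln(0.666666) = −0.5·(-0.492477) − 0.25·(-0.405466) = 0.3476.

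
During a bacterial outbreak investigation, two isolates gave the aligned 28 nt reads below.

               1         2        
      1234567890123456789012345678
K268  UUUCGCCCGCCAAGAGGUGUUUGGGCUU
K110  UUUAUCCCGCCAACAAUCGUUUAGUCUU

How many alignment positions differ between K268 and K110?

8

The sequences differ at positions 4 (C/A), 5 (G/U), 14 (G/C), 16 (G/A), 17 (G/U), 18 (U/C), 23 (G/A), 25 (G/U).
That gives 8 mismatches out of 28 aligned sites, so the Hamming distance is 8.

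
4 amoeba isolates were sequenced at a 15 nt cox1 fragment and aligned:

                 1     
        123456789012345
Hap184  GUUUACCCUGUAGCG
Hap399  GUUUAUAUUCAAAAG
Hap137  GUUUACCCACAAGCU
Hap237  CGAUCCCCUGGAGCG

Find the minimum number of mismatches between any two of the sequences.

4

Pairwise Hamming distances:
  Hap184 vs Hap399: 7
  Hap184 vs Hap137: 4
  Hap184 vs Hap237: 5
  Hap399 vs Hap137: 7
  Hap399 vs Hap237: 11
  Hap137 vs Hap237: 8
The smallest is 4, between Hap184 and Hap137.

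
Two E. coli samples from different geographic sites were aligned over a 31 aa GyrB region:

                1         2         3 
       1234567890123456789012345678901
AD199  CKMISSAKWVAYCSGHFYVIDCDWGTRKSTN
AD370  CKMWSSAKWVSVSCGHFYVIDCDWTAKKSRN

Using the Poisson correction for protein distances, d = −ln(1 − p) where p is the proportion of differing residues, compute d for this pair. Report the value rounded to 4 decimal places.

Mismatches occur at site 4 (I/W), site 11 (A/S), site 12 (Y/V), site 13 (C/S), site 14 (S/C), site 25 (G/T), site 26 (T/A), site 27 (R/K), site 30 (T/R).
p = 9/31 = 0.290323.
d = −ln(1 − 0.290323) = −ln(0.709677) = 0.3429.

0.3429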